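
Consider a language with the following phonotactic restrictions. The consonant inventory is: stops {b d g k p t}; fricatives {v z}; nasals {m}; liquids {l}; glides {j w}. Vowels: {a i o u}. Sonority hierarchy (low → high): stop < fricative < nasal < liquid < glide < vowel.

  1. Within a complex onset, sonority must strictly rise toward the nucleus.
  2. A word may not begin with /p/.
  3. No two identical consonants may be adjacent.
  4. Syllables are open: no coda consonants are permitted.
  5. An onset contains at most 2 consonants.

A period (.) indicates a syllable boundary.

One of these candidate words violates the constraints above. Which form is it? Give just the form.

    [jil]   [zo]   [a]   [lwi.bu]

[jil]

[jil] — violates constraint 4: syllable 1 coda /l/ has 1 consonant (> 0) → ill-formed
[zo] — σ1 onset /z/, coda /∅/ ok → well-formed
[a] — σ1 onset /∅/, coda /∅/ ok → well-formed
[lwi.bu] — σ1 onset /lw/ (4→5 rises), coda /∅/ ok; σ2 onset /b/, coda /∅/ ok → well-formed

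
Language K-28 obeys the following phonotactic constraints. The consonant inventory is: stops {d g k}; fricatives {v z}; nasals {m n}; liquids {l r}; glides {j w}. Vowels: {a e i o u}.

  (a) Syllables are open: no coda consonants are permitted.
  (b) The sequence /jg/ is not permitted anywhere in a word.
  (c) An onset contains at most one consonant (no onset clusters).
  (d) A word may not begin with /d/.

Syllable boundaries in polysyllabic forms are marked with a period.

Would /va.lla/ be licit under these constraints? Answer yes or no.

no

/va.lla/ — violates constraint (c): syllable 2 onset /ll/ has 2 consonants (> 1) → illicit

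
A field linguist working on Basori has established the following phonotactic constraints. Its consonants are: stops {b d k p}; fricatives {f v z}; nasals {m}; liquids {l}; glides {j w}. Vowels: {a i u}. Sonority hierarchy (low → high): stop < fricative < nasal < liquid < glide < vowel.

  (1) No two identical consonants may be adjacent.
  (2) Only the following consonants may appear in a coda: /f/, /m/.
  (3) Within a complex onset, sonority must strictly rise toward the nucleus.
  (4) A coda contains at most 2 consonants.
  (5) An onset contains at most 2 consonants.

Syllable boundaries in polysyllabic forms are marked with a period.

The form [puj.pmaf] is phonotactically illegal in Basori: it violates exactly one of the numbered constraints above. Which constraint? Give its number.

[puj.pmaf]: syllable 1 coda contains /j/, which is not a licensed coda consonant.
This is a violation of constraint 2: "Only the following consonants may appear in a coda: /f/, /m/."
The remaining constraints (1, 3, 4, 5) are satisfied.

2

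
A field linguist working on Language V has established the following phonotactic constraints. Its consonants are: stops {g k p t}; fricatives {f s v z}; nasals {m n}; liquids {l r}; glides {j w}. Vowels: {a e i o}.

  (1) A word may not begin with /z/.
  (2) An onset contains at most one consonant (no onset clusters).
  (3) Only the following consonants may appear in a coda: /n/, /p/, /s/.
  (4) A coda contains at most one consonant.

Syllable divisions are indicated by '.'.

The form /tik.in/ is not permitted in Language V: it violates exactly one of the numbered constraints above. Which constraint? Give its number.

3

/tik.in/: syllable 1 coda contains /k/, which is not a licensed coda consonant.
This is a violation of constraint 3: "Only the following consonants may appear in a coda: /n/, /p/, /s/."
The remaining constraints (1, 2, 4) are satisfied.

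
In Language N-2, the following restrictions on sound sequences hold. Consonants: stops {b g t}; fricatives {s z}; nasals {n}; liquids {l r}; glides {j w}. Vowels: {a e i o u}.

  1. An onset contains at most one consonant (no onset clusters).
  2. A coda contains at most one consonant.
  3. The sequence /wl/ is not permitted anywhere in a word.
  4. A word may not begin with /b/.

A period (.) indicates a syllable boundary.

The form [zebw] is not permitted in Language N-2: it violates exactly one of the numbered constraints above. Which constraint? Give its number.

[zebw]: syllable 1 coda /bw/ has 2 consonants (> 1).
This is a violation of constraint 2: "A coda contains at most one consonant."
The remaining constraints (1, 3, 4) are satisfied.

2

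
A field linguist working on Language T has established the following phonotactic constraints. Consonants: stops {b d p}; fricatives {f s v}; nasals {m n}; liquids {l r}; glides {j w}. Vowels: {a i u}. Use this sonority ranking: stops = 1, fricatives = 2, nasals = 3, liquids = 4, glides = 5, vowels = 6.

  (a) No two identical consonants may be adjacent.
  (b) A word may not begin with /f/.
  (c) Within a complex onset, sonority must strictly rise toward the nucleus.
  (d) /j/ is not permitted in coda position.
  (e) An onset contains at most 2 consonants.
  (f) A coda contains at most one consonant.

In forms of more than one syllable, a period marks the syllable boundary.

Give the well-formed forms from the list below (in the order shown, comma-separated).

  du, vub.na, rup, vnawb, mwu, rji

du — σ1 onset /d/, coda /∅/ ok → well-formed
vub.na — σ1 onset /v/, coda /b/ ok; σ2 onset /n/, coda /∅/ ok → well-formed
rup — σ1 onset /r/, coda /p/ ok → well-formed
vnawb — violates constraint (f): syllable 1 coda /wb/ has 2 consonants (> 1) → ill-formed
mwu — σ1 onset /mw/ (3→5 rises), coda /∅/ ok → well-formed
rji — σ1 onset /rj/ (4→5 rises), coda /∅/ ok → well-formed

du, vub.na, rup, mwu, rji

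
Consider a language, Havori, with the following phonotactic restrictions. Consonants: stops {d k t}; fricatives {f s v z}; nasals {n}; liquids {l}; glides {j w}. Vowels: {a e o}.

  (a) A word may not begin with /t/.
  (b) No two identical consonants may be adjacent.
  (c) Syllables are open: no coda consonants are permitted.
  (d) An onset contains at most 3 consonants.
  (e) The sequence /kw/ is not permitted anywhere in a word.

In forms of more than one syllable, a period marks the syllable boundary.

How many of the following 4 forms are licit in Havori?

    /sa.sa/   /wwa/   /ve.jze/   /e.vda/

/sa.sa/ — σ1 onset /s/, coda /∅/ ok; σ2 onset /s/, coda /∅/ ok → licit
/wwa/ — violates constraint (b): adjacent identical consonants /ww/ → illicit
/ve.jze/ — σ1 onset /v/, coda /∅/ ok; σ2 onset /jz/ (2C), coda /∅/ ok → licit
/e.vda/ — σ1 onset /∅/, coda /∅/ ok; σ2 onset /vd/ (2C), coda /∅/ ok → licit
Licit: /sa.sa/, /ve.jze/, /e.vda/ → 3.

3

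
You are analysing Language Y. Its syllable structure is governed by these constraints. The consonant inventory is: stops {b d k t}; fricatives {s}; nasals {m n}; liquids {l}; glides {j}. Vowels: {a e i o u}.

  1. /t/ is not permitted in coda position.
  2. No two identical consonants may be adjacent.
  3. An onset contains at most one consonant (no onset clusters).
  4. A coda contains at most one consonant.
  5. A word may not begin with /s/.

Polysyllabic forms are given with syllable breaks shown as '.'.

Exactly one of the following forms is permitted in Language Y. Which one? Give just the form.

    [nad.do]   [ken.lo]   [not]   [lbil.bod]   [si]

[nad.do] — violates constraint 2: adjacent identical consonants /dd/ → not permitted
[ken.lo] — σ1 onset /k/, coda /n/ ok; σ2 onset /l/, coda /∅/ ok → permitted
[not] — violates constraint 1: syllable 1 coda contains /t/ → not permitted
[lbil.bod] — violates constraint 3: syllable 1 onset /lb/ has 2 consonants (> 1) → not permitted
[si] — violates constraint 5: word begins with /s/ → not permitted

[ken.lo]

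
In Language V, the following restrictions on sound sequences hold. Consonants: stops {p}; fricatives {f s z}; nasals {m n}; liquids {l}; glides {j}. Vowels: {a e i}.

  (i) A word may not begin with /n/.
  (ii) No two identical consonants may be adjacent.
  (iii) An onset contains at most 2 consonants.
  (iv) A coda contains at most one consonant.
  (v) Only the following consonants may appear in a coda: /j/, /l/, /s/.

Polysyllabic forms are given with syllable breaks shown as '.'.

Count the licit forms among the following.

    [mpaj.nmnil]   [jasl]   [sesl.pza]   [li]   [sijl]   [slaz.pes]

1

[mpaj.nmnil] — violates constraint (iii): syllable 2 onset /nmn/ has 3 consonants (> 2) → illicit
[jasl] — violates constraint (iv): syllable 1 coda /sl/ has 2 consonants (> 1) → illicit
[sesl.pza] — violates constraint (iv): syllable 1 coda /sl/ has 2 consonants (> 1) → illicit
[li] — σ1 onset /l/, coda /∅/ ok → licit
[sijl] — violates constraint (iv): syllable 1 coda /jl/ has 2 consonants (> 1) → illicit
[slaz.pes] — violates constraint (v): syllable 1 coda contains /z/, which is not a licensed coda consonant → illicit
Licit: [li] → 1.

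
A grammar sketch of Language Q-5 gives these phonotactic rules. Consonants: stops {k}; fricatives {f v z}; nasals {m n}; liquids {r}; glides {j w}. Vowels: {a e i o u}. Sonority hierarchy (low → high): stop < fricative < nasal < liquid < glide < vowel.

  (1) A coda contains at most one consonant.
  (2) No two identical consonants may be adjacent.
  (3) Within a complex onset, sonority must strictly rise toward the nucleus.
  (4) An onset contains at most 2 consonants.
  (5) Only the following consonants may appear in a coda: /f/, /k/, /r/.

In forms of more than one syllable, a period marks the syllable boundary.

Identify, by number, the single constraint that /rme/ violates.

/rme/: syllable 1 onset /rm/: /r/ (liquid, 4) → /m/ (nasal, 3) does not rise.
This is a violation of constraint 3: "Within a complex onset, sonority must strictly rise toward the nucleus."
The remaining constraints (1, 2, 4, 5) are satisfied.

3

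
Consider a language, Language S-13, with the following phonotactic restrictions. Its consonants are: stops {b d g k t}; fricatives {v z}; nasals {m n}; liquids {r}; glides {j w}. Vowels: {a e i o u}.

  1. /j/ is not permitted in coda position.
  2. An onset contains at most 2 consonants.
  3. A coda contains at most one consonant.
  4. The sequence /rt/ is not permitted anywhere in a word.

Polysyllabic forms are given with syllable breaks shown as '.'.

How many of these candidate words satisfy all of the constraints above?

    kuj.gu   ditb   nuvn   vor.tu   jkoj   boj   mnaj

kuj.gu — violates constraint 1: syllable 1 coda contains /j/ → phonotactically illegal
ditb — violates constraint 3: syllable 1 coda /tb/ has 2 consonants (> 1) → phonotactically illegal
nuvn — violates constraint 3: syllable 1 coda /vn/ has 2 consonants (> 1) → phonotactically illegal
vor.tu — violates constraint 4: contains banned sequence /rt/ → phonotactically illegal
jkoj — violates constraint 1: syllable 1 coda contains /j/ → phonotactically illegal
boj — violates constraint 1: syllable 1 coda contains /j/ → phonotactically illegal
mnaj — violates constraint 1: syllable 1 coda contains /j/ → phonotactically illegal
No form is phonotactically legal → 0.

0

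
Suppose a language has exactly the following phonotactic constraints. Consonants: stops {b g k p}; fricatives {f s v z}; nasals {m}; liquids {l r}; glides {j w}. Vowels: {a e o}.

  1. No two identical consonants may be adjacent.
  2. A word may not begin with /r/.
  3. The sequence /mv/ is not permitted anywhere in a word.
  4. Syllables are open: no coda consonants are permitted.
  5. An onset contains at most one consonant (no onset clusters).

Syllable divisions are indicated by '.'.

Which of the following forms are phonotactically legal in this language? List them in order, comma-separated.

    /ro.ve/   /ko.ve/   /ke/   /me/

/ko.ve/, /ke/, /me/

/ro.ve/ — violates constraint 2: word begins with /r/ → phonotactically illegal
/ko.ve/ — σ1 onset /k/, coda /∅/ ok; σ2 onset /v/, coda /∅/ ok → phonotactically legal
/ke/ — σ1 onset /k/, coda /∅/ ok → phonotactically legal
/me/ — σ1 onset /m/, coda /∅/ ok → phonotactically legal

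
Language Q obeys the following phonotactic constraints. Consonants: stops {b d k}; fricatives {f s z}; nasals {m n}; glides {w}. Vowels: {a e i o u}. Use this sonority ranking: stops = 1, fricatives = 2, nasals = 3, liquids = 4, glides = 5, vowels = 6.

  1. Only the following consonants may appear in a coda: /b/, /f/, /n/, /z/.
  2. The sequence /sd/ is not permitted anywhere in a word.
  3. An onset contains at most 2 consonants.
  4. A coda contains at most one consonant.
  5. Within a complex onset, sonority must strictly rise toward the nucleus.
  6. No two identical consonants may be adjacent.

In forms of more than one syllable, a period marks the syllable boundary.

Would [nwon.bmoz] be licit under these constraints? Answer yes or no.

[nwon.bmoz] — σ1 onset /nw/ (3→5 rises), coda /n/ ok; σ2 onset /bm/ (1→3 rises), coda /z/ ok → licit

yes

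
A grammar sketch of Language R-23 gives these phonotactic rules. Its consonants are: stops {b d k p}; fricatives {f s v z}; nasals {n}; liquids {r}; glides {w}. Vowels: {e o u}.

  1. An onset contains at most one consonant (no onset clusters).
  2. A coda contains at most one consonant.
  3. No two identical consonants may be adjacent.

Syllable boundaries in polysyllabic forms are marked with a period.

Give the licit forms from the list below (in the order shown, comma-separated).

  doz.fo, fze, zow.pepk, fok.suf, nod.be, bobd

doz.fo — σ1 onset /d/, coda /z/ ok; σ2 onset /f/, coda /∅/ ok → licit
fze — violates constraint 1: syllable 1 onset /fz/ has 2 consonants (> 1) → illicit
zow.pepk — violates constraint 2: syllable 2 coda /pk/ has 2 consonants (> 1) → illicit
fok.suf — σ1 onset /f/, coda /k/ ok; σ2 onset /s/, coda /f/ ok → licit
nod.be — σ1 onset /n/, coda /d/ ok; σ2 onset /b/, coda /∅/ ok → licit
bobd — violates constraint 2: syllable 1 coda /bd/ has 2 consonants (> 1) → illicit

doz.fo, fok.suf, nod.be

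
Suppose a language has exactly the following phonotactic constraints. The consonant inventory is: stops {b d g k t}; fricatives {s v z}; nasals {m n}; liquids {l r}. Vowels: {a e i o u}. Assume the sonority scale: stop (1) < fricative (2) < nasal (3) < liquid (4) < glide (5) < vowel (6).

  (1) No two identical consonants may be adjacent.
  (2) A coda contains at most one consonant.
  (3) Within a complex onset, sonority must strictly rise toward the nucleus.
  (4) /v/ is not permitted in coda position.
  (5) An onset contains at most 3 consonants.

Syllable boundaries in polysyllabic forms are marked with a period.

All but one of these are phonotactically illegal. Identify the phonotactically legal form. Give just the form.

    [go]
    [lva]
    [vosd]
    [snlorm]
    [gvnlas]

[go] — σ1 onset /g/, coda /∅/ ok → phonotactically legal
[lva] — violates constraint 3: syllable 1 onset /lv/: /l/ (liquid, 4) → /v/ (fricative, 2) does not rise → phonotactically illegal
[vosd] — violates constraint 2: syllable 1 coda /sd/ has 2 consonants (> 1) → phonotactically illegal
[snlorm] — violates constraint 2: syllable 1 coda /rm/ has 2 consonants (> 1) → phonotactically illegal
[gvnlas] — violates constraint 5: syllable 1 onset /gvnl/ has 4 consonants (> 3) → phonotactically illegal

[go]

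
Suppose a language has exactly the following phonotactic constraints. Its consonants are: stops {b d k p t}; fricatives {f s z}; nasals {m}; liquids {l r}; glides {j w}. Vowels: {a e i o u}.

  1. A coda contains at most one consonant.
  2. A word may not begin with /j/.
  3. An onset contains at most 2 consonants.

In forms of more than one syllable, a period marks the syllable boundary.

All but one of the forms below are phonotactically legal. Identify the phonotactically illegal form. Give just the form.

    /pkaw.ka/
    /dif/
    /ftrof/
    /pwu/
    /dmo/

/pkaw.ka/ — σ1 onset /pk/ (2C), coda /w/ ok; σ2 onset /k/, coda /∅/ ok → phonotactically legal
/dif/ — σ1 onset /d/, coda /f/ ok → phonotactically legal
/ftrof/ — violates constraint 3: syllable 1 onset /ftr/ has 3 consonants (> 2) → phonotactically illegal
/pwu/ — σ1 onset /pw/ (2C), coda /∅/ ok → phonotactically legal
/dmo/ — σ1 onset /dm/ (2C), coda /∅/ ok → phonotactically legal

/ftrof/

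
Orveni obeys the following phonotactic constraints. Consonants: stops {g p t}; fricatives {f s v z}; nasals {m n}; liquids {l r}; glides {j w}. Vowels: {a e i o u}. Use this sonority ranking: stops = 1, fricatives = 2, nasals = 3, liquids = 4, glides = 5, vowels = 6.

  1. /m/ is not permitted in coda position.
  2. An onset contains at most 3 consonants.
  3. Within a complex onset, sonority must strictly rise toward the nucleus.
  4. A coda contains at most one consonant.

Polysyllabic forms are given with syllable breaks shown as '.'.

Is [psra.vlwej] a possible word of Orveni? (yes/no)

yes

[psra.vlwej] — σ1 onset /psr/ (1→2→4 rises), coda /∅/ ok; σ2 onset /vlw/ (2→4→5 rises), coda /j/ ok → phonotactically legal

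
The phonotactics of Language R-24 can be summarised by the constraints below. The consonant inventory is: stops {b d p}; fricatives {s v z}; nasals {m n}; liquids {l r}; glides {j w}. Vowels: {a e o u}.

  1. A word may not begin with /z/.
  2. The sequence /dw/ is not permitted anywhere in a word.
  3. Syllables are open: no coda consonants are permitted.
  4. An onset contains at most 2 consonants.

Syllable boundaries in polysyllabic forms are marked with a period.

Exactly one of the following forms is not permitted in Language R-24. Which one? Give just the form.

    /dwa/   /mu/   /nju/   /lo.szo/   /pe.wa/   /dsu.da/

/dwa/

/dwa/ — violates constraint 2: contains banned sequence /dw/ → not permitted
/mu/ — σ1 onset /m/, coda /∅/ ok → permitted
/nju/ — σ1 onset /nj/ (2C), coda /∅/ ok → permitted
/lo.szo/ — σ1 onset /l/, coda /∅/ ok; σ2 onset /sz/ (2C), coda /∅/ ok → permitted
/pe.wa/ — σ1 onset /p/, coda /∅/ ok; σ2 onset /w/, coda /∅/ ok → permitted
/dsu.da/ — σ1 onset /ds/ (2C), coda /∅/ ok; σ2 onset /d/, coda /∅/ ok → permitted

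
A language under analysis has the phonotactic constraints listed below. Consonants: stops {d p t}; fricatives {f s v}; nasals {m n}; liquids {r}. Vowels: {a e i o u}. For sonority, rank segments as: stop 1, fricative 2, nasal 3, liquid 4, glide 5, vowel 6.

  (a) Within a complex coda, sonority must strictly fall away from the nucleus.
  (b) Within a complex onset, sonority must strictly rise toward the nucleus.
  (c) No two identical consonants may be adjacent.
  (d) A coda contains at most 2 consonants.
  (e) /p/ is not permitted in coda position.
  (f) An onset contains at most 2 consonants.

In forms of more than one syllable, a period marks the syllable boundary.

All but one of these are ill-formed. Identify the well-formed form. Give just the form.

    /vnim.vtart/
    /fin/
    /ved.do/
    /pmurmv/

/vnim.vtart/ — violates constraint (b): syllable 2 onset /vt/: /v/ (fricative, 2) → /t/ (stop, 1) does not rise → ill-formed
/fin/ — σ1 onset /f/, coda /n/ ok → well-formed
/ved.do/ — violates constraint (c): adjacent identical consonants /dd/ → ill-formed
/pmurmv/ — violates constraint (d): syllable 1 coda /rmv/ has 3 consonants (> 2) → ill-formed

/fin/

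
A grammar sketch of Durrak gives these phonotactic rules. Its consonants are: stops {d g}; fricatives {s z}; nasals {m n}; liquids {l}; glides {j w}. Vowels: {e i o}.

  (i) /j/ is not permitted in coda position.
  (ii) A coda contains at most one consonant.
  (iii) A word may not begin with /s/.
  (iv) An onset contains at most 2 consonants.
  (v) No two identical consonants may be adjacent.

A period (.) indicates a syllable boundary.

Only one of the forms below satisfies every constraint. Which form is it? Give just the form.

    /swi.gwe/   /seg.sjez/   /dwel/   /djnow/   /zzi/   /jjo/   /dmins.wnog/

/dwel/

/swi.gwe/ — violates constraint (iii): word begins with /s/ → phonotactically illegal
/seg.sjez/ — violates constraint (iii): word begins with /s/ → phonotactically illegal
/dwel/ — σ1 onset /dw/ (2C), coda /l/ ok → phonotactically legal
/djnow/ — violates constraint (iv): syllable 1 onset /djn/ has 3 consonants (> 2) → phonotactically illegal
/zzi/ — violates constraint (v): adjacent identical consonants /zz/ → phonotactically illegal
/jjo/ — violates constraint (v): adjacent identical consonants /jj/ → phonotactically illegal
/dmins.wnog/ — violates constraint (ii): syllable 1 coda /ns/ has 2 consonants (> 1) → phonotactically illegal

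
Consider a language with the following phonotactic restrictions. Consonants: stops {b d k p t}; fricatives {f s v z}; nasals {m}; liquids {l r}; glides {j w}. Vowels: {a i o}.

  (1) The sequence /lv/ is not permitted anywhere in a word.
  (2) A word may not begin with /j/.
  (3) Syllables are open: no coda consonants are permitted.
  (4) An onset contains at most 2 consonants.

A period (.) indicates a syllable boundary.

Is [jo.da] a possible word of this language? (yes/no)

[jo.da] — violates constraint 2: word begins with /j/ → illicit

no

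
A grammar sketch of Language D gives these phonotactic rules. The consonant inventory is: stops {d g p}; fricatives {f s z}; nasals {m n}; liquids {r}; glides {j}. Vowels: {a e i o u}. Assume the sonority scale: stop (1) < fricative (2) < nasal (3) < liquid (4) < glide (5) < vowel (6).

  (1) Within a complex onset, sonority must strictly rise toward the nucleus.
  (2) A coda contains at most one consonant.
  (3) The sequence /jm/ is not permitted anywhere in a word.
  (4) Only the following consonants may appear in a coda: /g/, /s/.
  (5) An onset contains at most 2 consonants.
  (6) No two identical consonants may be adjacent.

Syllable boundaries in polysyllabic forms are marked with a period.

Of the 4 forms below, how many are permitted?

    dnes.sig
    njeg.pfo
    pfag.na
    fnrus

dnes.sig — violates constraint 6: adjacent identical consonants /ss/ → not permitted
njeg.pfo — σ1 onset /nj/ (3→5 rises), coda /g/ ok; σ2 onset /pf/ (1→2 rises), coda /∅/ ok → permitted
pfag.na — σ1 onset /pf/ (1→2 rises), coda /g/ ok; σ2 onset /n/, coda /∅/ ok → permitted
fnrus — violates constraint 5: syllable 1 onset /fnr/ has 3 consonants (> 2) → not permitted
Permitted: njeg.pfo, pfag.na → 2.

2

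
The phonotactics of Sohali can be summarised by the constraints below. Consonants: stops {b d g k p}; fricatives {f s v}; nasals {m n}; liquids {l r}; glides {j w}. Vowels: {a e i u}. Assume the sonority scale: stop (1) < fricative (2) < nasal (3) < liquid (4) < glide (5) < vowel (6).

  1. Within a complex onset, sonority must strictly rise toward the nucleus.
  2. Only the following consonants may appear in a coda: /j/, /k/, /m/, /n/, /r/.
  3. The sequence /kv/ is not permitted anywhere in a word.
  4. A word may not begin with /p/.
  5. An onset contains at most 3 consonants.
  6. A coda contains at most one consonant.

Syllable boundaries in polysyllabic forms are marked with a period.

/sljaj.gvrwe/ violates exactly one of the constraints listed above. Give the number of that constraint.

5

/sljaj.gvrwe/: syllable 2 onset /gvrw/ has 4 consonants (> 3).
This is a violation of constraint 5: "An onset contains at most 3 consonants."
The remaining constraints (1, 2, 3, 4, 6) are satisfied.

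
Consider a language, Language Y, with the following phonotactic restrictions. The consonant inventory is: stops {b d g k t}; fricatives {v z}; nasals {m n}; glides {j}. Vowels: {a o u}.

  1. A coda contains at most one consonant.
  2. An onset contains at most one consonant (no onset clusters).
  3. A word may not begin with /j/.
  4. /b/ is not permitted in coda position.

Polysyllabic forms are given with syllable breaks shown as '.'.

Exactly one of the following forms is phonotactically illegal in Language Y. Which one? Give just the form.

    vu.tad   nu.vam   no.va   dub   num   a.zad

vu.tad — σ1 onset /v/, coda /∅/ ok; σ2 onset /t/, coda /d/ ok → phonotactically legal
nu.vam — σ1 onset /n/, coda /∅/ ok; σ2 onset /v/, coda /m/ ok → phonotactically legal
no.va — σ1 onset /n/, coda /∅/ ok; σ2 onset /v/, coda /∅/ ok → phonotactically legal
dub — violates constraint 4: syllable 1 coda contains /b/ → phonotactically illegal
num — σ1 onset /n/, coda /m/ ok → phonotactically legal
a.zad — σ1 onset /∅/, coda /∅/ ok; σ2 onset /z/, coda /d/ ok → phonotactically legal

dub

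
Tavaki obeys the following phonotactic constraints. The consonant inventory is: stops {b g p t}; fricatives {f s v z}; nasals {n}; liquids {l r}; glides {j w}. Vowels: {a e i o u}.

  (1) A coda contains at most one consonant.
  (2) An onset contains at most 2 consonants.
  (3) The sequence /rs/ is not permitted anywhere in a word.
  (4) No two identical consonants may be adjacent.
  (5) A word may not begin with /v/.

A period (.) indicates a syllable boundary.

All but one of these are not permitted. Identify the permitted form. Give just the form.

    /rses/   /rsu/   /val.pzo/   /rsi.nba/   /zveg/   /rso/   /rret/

/zveg/

/rses/ — violates constraint 3: contains banned sequence /rs/ → not permitted
/rsu/ — violates constraint 3: contains banned sequence /rs/ → not permitted
/val.pzo/ — violates constraint 5: word begins with /v/ → not permitted
/rsi.nba/ — violates constraint 3: contains banned sequence /rs/ → not permitted
/zveg/ — σ1 onset /zv/ (2C), coda /g/ ok → permitted
/rso/ — violates constraint 3: contains banned sequence /rs/ → not permitted
/rret/ — violates constraint 4: adjacent identical consonants /rr/ → not permitted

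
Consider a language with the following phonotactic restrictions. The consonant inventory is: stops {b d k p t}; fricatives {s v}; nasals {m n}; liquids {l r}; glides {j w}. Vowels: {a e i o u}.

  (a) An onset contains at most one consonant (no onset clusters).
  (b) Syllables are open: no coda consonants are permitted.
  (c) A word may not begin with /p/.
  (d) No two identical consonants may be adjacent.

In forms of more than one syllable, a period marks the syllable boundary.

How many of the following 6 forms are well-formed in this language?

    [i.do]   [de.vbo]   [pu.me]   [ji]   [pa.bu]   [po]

[i.do] — σ1 onset /∅/, coda /∅/ ok; σ2 onset /d/, coda /∅/ ok → well-formed
[de.vbo] — violates constraint (a): syllable 2 onset /vb/ has 2 consonants (> 1) → ill-formed
[pu.me] — violates constraint (c): word begins with /p/ → ill-formed
[ji] — σ1 onset /j/, coda /∅/ ok → well-formed
[pa.bu] — violates constraint (c): word begins with /p/ → ill-formed
[po] — violates constraint (c): word begins with /p/ → ill-formed
Well-formed: [i.do], [ji] → 2.

2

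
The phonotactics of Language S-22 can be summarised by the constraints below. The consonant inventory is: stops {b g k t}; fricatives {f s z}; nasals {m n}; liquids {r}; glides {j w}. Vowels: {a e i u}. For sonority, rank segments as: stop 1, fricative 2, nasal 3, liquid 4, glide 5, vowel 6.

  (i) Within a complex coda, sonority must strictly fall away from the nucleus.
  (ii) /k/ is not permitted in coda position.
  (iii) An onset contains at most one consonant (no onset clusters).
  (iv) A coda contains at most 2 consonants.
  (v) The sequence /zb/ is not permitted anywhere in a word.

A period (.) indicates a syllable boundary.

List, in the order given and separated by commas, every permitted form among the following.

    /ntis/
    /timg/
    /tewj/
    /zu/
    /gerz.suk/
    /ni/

/ntis/ — violates constraint (iii): syllable 1 onset /nt/ has 2 consonants (> 1) → not permitted
/timg/ — σ1 onset /t/, coda /mg/ (3→1 falls) ok → permitted
/tewj/ — violates constraint (i): syllable 1 coda /wj/: /w/ (glide, 5) → /j/ (glide, 5) does not fall → not permitted
/zu/ — σ1 onset /z/, coda /∅/ ok → permitted
/gerz.suk/ — violates constraint (ii): syllable 2 coda contains /k/ → not permitted
/ni/ — σ1 onset /n/, coda /∅/ ok → permitted

/timg/, /zu/, /ni/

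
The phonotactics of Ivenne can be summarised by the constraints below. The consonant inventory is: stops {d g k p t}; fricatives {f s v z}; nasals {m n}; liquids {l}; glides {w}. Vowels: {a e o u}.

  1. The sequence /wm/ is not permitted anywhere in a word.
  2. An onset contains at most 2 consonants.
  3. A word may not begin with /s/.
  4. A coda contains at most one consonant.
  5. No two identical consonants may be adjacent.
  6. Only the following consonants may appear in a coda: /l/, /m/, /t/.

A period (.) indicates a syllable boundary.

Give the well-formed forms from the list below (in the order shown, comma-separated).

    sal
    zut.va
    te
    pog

sal — violates constraint 3: word begins with /s/ → ill-formed
zut.va — σ1 onset /z/, coda /t/ ok; σ2 onset /v/, coda /∅/ ok → well-formed
te — σ1 onset /t/, coda /∅/ ok → well-formed
pog — violates constraint 6: syllable 1 coda contains /g/, which is not a licensed coda consonant → ill-formed

zut.va, te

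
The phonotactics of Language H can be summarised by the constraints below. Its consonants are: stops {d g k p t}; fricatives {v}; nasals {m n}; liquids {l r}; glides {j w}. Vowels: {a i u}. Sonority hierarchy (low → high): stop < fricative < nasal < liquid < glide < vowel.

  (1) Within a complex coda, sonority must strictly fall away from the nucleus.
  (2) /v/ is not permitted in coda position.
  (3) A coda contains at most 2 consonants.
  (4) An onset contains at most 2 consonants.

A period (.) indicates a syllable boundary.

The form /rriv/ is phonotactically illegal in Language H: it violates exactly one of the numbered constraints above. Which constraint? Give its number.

/rriv/: syllable 1 coda contains /v/.
This is a violation of constraint 2: "/v/ is not permitted in coda position."
The remaining constraints (1, 3, 4) are satisfied.

2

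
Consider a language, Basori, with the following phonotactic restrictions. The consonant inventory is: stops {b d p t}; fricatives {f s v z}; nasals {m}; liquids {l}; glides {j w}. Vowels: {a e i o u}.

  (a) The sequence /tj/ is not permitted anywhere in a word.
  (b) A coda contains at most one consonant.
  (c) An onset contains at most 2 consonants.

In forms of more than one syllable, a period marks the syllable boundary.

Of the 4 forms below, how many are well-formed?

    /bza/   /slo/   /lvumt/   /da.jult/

/bza/ — σ1 onset /bz/ (2C), coda /∅/ ok → well-formed
/slo/ — σ1 onset /sl/ (2C), coda /∅/ ok → well-formed
/lvumt/ — violates constraint (b): syllable 1 coda /mt/ has 2 consonants (> 1) → ill-formed
/da.jult/ — violates constraint (b): syllable 2 coda /lt/ has 2 consonants (> 1) → ill-formed
Well-formed: /bza/, /slo/ → 2.

2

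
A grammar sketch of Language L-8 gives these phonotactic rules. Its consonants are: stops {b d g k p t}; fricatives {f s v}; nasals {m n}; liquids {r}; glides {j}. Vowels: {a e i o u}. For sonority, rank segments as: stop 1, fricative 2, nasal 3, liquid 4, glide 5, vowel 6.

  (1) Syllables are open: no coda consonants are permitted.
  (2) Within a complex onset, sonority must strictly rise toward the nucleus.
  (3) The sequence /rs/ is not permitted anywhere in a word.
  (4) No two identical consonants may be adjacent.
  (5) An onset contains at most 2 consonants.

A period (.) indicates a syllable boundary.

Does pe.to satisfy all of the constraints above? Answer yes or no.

pe.to — σ1 onset /p/, coda /∅/ ok; σ2 onset /t/, coda /∅/ ok → phonotactically legal

yes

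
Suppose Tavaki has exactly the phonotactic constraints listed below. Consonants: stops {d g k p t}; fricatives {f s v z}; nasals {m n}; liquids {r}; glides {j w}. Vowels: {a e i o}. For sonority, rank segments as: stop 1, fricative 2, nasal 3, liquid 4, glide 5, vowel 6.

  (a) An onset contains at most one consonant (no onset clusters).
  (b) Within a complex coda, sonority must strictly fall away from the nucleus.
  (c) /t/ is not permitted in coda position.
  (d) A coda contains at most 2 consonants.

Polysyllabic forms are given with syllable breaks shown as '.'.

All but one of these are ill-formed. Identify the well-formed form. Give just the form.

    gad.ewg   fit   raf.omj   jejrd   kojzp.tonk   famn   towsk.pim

gad.ewg

gad.ewg — σ1 onset /g/, coda /d/ ok; σ2 onset /∅/, coda /wg/ (5→1 falls) ok → well-formed
fit — violates constraint (c): syllable 1 coda contains /t/ → ill-formed
raf.omj — violates constraint (b): syllable 2 coda /mj/: /m/ (nasal, 3) → /j/ (glide, 5) does not fall → ill-formed
jejrd — violates constraint (d): syllable 1 coda /jrd/ has 3 consonants (> 2) → ill-formed
kojzp.tonk — violates constraint (d): syllable 1 coda /jzp/ has 3 consonants (> 2) → ill-formed
famn — violates constraint (b): syllable 1 coda /mn/: /m/ (nasal, 3) → /n/ (nasal, 3) does not fall → ill-formed
towsk.pim — violates constraint (d): syllable 1 coda /wsk/ has 3 consonants (> 2) → ill-formed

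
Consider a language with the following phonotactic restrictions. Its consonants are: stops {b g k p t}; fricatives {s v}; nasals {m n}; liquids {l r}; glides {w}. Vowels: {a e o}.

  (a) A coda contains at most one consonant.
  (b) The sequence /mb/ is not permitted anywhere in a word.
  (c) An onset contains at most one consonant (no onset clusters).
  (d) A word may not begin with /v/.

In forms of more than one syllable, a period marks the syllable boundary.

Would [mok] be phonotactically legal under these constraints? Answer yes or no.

yes

[mok] — σ1 onset /m/, coda /k/ ok → phonotactically legal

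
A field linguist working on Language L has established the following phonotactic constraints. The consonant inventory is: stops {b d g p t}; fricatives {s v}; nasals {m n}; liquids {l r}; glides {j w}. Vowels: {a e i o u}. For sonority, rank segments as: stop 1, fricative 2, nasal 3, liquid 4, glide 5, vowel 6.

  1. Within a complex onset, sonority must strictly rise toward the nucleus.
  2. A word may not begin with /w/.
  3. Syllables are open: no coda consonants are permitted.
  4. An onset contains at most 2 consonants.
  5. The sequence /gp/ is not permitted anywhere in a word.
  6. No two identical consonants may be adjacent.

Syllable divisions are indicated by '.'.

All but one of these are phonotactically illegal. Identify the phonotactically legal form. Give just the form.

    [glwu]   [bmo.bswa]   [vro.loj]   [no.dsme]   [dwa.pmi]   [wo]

[dwa.pmi]

[glwu] — violates constraint 4: syllable 1 onset /glw/ has 3 consonants (> 2) → phonotactically illegal
[bmo.bswa] — violates constraint 4: syllable 2 onset /bsw/ has 3 consonants (> 2) → phonotactically illegal
[vro.loj] — violates constraint 3: syllable 2 coda /j/ has 1 consonant (> 0) → phonotactically illegal
[no.dsme] — violates constraint 4: syllable 2 onset /dsm/ has 3 consonants (> 2) → phonotactically illegal
[dwa.pmi] — σ1 onset /dw/ (1→5 rises), coda /∅/ ok; σ2 onset /pm/ (1→3 rises), coda /∅/ ok → phonotactically legal
[wo] — violates constraint 2: word begins with /w/ → phonotactically illegal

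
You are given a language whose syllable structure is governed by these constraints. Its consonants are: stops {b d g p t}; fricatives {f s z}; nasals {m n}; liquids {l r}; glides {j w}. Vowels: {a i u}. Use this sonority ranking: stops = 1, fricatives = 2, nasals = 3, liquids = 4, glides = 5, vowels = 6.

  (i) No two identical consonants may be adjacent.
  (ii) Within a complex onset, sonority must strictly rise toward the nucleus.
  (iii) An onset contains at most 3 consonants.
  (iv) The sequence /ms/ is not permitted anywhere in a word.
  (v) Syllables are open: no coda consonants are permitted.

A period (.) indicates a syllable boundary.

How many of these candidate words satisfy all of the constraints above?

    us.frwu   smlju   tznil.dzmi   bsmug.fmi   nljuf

us.frwu — violates constraint (v): syllable 1 coda /s/ has 1 consonant (> 0) → phonotactically illegal
smlju — violates constraint (iii): syllable 1 onset /smlj/ has 4 consonants (> 3) → phonotactically illegal
tznil.dzmi — violates constraint (v): syllable 1 coda /l/ has 1 consonant (> 0) → phonotactically illegal
bsmug.fmi — violates constraint (v): syllable 1 coda /g/ has 1 consonant (> 0) → phonotactically illegal
nljuf — violates constraint (v): syllable 1 coda /f/ has 1 consonant (> 0) → phonotactically illegal
No form is phonotactically legal → 0.

0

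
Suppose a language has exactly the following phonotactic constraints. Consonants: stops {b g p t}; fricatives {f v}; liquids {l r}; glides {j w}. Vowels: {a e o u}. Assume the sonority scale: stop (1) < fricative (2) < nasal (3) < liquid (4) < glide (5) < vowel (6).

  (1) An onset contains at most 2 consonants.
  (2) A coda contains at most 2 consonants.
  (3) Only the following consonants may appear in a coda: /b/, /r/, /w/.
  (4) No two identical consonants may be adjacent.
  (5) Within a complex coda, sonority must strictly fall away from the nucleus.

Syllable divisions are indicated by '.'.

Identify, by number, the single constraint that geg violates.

geg: syllable 1 coda contains /g/, which is not a licensed coda consonant.
This is a violation of constraint 3: "Only the following consonants may appear in a coda: /b/, /r/, /w/."
The remaining constraints (1, 2, 4, 5) are satisfied.

3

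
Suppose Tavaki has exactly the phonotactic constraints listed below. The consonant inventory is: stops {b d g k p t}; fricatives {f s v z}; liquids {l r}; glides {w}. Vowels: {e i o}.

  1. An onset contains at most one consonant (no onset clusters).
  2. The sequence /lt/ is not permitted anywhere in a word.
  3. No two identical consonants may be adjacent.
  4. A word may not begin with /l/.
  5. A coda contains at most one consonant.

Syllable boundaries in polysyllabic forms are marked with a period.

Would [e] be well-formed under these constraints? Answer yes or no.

[e] — σ1 onset /∅/, coda /∅/ ok → well-formed

yes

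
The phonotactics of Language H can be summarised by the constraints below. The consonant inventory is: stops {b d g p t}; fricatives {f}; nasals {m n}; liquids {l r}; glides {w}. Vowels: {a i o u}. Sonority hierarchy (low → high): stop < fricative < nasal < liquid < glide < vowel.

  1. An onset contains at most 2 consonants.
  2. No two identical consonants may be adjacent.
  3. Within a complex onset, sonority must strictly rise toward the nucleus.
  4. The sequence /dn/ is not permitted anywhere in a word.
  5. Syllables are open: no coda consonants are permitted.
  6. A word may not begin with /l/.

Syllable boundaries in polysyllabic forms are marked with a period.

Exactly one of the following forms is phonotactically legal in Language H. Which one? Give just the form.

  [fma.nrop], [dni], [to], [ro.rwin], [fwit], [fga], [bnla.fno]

[fma.nrop] — violates constraint 5: syllable 2 coda /p/ has 1 consonant (> 0) → phonotactically illegal
[dni] — violates constraint 4: contains banned sequence /dn/ → phonotactically illegal
[to] — σ1 onset /t/, coda /∅/ ok → phonotactically legal
[ro.rwin] — violates constraint 5: syllable 2 coda /n/ has 1 consonant (> 0) → phonotactically illegal
[fwit] — violates constraint 5: syllable 1 coda /t/ has 1 consonant (> 0) → phonotactically illegal
[fga] — violates constraint 3: syllable 1 onset /fg/: /f/ (fricative, 2) → /g/ (stop, 1) does not rise → phonotactically illegal
[bnla.fno] — violates constraint 1: syllable 1 onset /bnl/ has 3 consonants (> 2) → phonotactically illegal

[to]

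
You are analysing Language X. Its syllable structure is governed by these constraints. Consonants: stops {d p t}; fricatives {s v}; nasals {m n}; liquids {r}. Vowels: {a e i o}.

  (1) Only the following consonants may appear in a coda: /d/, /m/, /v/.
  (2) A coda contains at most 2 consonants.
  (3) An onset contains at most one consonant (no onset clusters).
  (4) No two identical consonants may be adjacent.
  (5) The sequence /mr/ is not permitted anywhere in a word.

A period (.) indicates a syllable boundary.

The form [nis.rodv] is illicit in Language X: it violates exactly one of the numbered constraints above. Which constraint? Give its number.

[nis.rodv]: syllable 1 coda contains /s/, which is not a licensed coda consonant.
This is a violation of constraint 1: "Only the following consonants may appear in a coda: /d/, /m/, /v/."
The remaining constraints (2, 3, 4, 5) are satisfied.

1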